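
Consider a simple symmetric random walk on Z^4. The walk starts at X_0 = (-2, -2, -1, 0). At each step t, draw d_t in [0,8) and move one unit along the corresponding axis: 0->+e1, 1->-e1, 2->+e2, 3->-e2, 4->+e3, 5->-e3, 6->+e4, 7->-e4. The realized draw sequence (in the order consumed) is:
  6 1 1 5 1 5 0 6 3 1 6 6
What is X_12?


t=0: X=(-2, -2, -1, 0), d=6 → +e4, X_1=(-2, -2, -1, 1)
t=1: X=(-2, -2, -1, 1), d=1 → -e1, X_2=(-3, -2, -1, 1)
t=2: X=(-3, -2, -1, 1), d=1 → -e1, X_3=(-4, -2, -1, 1)
t=3: X=(-4, -2, -1, 1), d=5 → -e3, X_4=(-4, -2, -2, 1)
t=4: X=(-4, -2, -2, 1), d=1 → -e1, X_5=(-5, -2, -2, 1)
t=5: X=(-5, -2, -2, 1), d=5 → -e3, X_6=(-5, -2, -3, 1)
t=6: X=(-5, -2, -3, 1), d=0 → +e1, X_7=(-4, -2, -3, 1)
t=7: X=(-4, -2, -3, 1), d=6 → +e4, X_8=(-4, -2, -3, 2)
t=8: X=(-4, -2, -3, 2), d=3 → -e2, X_9=(-4, -3, -3, 2)
t=9: X=(-4, -3, -3, 2), d=1 → -e1, X_10=(-5, -3, -3, 2)
t=10: X=(-5, -3, -3, 2), d=6 → +e4, X_11=(-5, -3, -3, 3)
t=11: X=(-5, -3, -3, 3), d=6 → +e4, X_12=(-5, -3, -3, 4)

(-5, -3, -3, 4)


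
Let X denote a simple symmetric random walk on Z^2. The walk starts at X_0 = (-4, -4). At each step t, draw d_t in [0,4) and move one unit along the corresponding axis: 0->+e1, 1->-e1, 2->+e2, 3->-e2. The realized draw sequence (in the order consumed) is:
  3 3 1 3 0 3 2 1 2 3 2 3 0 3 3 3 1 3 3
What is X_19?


t=0: X=(-4, -4), d=3 → -e2, X_1=(-4, -5)
t=1: X=(-4, -5), d=3 → -e2, X_2=(-4, -6)
t=2: X=(-4, -6), d=1 → -e1, X_3=(-5, -6)
t=3: X=(-5, -6), d=3 → -e2, X_4=(-5, -7)
t=4: X=(-5, -7), d=0 → +e1, X_5=(-4, -7)
t=5: X=(-4, -7), d=3 → -e2, X_6=(-4, -8)
t=6: X=(-4, -8), d=2 → +e2, X_7=(-4, -7)
t=7: X=(-4, -7), d=1 → -e1, X_8=(-5, -7)
t=8: X=(-5, -7), d=2 → +e2, X_9=(-5, -6)
t=9: X=(-5, -6), d=3 → -e2, X_10=(-5, -7)
t=10: X=(-5, -7), d=2 → +e2, X_11=(-5, -6)
t=11: X=(-5, -6), d=3 → -e2, X_12=(-5, -7)
t=12: X=(-5, -7), d=0 → +e1, X_13=(-4, -7)
t=13: X=(-4, -7), d=3 → -e2, X_14=(-4, -8)
t=14: X=(-4, -8), d=3 → -e2, X_15=(-4, -9)
t=15: X=(-4, -9), d=3 → -e2, X_16=(-4, -10)
t=16: X=(-4, -10), d=1 → -e1, X_17=(-5, -10)
t=17: X=(-5, -10), d=3 → -e2, X_18=(-5, -11)
t=18: X=(-5, -11), d=3 → -e2, X_19=(-5, -12)

(-5, -12)


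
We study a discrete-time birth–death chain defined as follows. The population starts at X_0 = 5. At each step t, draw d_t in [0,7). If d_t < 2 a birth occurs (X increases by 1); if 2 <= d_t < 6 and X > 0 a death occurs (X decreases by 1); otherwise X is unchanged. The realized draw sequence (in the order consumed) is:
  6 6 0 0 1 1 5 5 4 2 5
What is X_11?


t=0: X=5, d=6 → hold, X_1=5
t=1: X=5, d=6 → hold, X_2=5
t=2: X=5, d=0 → birth, X_3=6
t=3: X=6, d=0 → birth, X_4=7
t=4: X=7, d=1 → birth, X_5=8
t=5: X=8, d=1 → birth, X_6=9
t=6: X=9, d=5 → death, X_7=8
t=7: X=8, d=5 → death, X_8=7
t=8: X=7, d=4 → death, X_9=6
t=9: X=6, d=2 → death, X_10=5
t=10: X=5, d=5 → death, X_11=4

4


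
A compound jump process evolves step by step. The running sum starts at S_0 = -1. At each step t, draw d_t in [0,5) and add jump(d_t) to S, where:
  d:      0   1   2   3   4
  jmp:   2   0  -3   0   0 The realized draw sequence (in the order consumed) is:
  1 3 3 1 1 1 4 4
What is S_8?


-1

t=0: S=-1, d=1, jump=0, S_1=-1
t=1: S=-1, d=3, jump=0, S_2=-1
t=2: S=-1, d=3, jump=0, S_3=-1
t=3: S=-1, d=1, jump=0, S_4=-1
t=4: S=-1, d=1, jump=0, S_5=-1
t=5: S=-1, d=1, jump=0, S_6=-1
t=6: S=-1, d=4, jump=0, S_7=-1
t=7: S=-1, d=4, jump=0, S_8=-1


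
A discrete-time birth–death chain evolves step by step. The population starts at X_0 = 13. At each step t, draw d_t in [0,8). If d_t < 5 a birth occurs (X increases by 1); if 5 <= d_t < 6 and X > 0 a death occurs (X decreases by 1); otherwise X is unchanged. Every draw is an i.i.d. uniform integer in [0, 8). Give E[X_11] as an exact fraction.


37/2

X can drop by at most 1 per step and X_0 = 13 > T = 11, so X_t >= 13 − t >= 2 > 0 for every t <= 11: the floor at 0 (the 'and X > 0' condition) never binds. Hence X_11 = X_0 + Σ_{t<11} Y_t with i.i.d. increments Y_t = y(d_t) ∈ {+1, −1, 0}.
Outcome values over d=0..7: [1, 1, 1, 1, 1, -1, 0, 0]
Σy = 4, Σy² = 6, M = 8
μ = 4/8 = 1/2,  σ² = 6/8 − (1/2)² = 1/2
E[X_11] = 13 + 11·(1/2) = 37/2


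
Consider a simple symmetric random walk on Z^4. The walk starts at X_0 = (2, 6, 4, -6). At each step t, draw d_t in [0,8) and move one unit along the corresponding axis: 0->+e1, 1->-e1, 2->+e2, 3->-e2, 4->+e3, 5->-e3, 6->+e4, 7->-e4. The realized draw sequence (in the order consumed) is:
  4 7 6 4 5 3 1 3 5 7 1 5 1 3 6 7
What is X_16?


(-1, 3, 3, -7)

t=0: X=(2, 6, 4, -6), d=4 → +e3, X_1=(2, 6, 5, -6)
t=1: X=(2, 6, 5, -6), d=7 → -e4, X_2=(2, 6, 5, -7)
t=2: X=(2, 6, 5, -7), d=6 → +e4, X_3=(2, 6, 5, -6)
t=3: X=(2, 6, 5, -6), d=4 → +e3, X_4=(2, 6, 6, -6)
t=4: X=(2, 6, 6, -6), d=5 → -e3, X_5=(2, 6, 5, -6)
t=5: X=(2, 6, 5, -6), d=3 → -e2, X_6=(2, 5, 5, -6)
t=6: X=(2, 5, 5, -6), d=1 → -e1, X_7=(1, 5, 5, -6)
t=7: X=(1, 5, 5, -6), d=3 → -e2, X_8=(1, 4, 5, -6)
t=8: X=(1, 4, 5, -6), d=5 → -e3, X_9=(1, 4, 4, -6)
t=9: X=(1, 4, 4, -6), d=7 → -e4, X_10=(1, 4, 4, -7)
t=10: X=(1, 4, 4, -7), d=1 → -e1, X_11=(0, 4, 4, -7)
t=11: X=(0, 4, 4, -7), d=5 → -e3, X_12=(0, 4, 3, -7)
t=12: X=(0, 4, 3, -7), d=1 → -e1, X_13=(-1, 4, 3, -7)
t=13: X=(-1, 4, 3, -7), d=3 → -e2, X_14=(-1, 3, 3, -7)
t=14: X=(-1, 3, 3, -7), d=6 → +e4, X_15=(-1, 3, 3, -6)
t=15: X=(-1, 3, 3, -6), d=7 → -e4, X_16=(-1, 3, 3, -7)


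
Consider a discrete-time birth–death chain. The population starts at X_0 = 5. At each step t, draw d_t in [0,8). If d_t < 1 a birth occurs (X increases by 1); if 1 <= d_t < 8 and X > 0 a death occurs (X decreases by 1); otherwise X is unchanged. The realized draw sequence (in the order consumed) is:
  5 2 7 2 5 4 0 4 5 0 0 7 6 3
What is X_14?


t=0: X=5, d=5 → death, X_1=4
t=1: X=4, d=2 → death, X_2=3
t=2: X=3, d=7 → death, X_3=2
t=3: X=2, d=2 → death, X_4=1
t=4: X=1, d=5 → death, X_5=0
t=5: X=0, d=4 → hold, X_6=0
t=6: X=0, d=0 → birth, X_7=1
t=7: X=1, d=4 → death, X_8=0
t=8: X=0, d=5 → hold, X_9=0
t=9: X=0, d=0 → birth, X_10=1
t=10: X=1, d=0 → birth, X_11=2
t=11: X=2, d=7 → death, X_12=1
t=12: X=1, d=6 → death, X_13=0
t=13: X=0, d=3 → hold, X_14=0

0


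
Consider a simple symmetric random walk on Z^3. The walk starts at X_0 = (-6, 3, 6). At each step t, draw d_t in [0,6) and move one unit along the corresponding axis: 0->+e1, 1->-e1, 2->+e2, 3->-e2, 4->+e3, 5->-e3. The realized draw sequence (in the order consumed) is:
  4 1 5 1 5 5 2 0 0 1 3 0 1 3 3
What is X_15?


t=0: X=(-6, 3, 6), d=4 → +e3, X_1=(-6, 3, 7)
t=1: X=(-6, 3, 7), d=1 → -e1, X_2=(-7, 3, 7)
t=2: X=(-7, 3, 7), d=5 → -e3, X_3=(-7, 3, 6)
t=3: X=(-7, 3, 6), d=1 → -e1, X_4=(-8, 3, 6)
t=4: X=(-8, 3, 6), d=5 → -e3, X_5=(-8, 3, 5)
t=5: X=(-8, 3, 5), d=5 → -e3, X_6=(-8, 3, 4)
t=6: X=(-8, 3, 4), d=2 → +e2, X_7=(-8, 4, 4)
t=7: X=(-8, 4, 4), d=0 → +e1, X_8=(-7, 4, 4)
t=8: X=(-7, 4, 4), d=0 → +e1, X_9=(-6, 4, 4)
t=9: X=(-6, 4, 4), d=1 → -e1, X_10=(-7, 4, 4)
t=10: X=(-7, 4, 4), d=3 → -e2, X_11=(-7, 3, 4)
t=11: X=(-7, 3, 4), d=0 → +e1, X_12=(-6, 3, 4)
t=12: X=(-6, 3, 4), d=1 → -e1, X_13=(-7, 3, 4)
t=13: X=(-7, 3, 4), d=3 → -e2, X_14=(-7, 2, 4)
t=14: X=(-7, 2, 4), d=3 → -e2, X_15=(-7, 1, 4)

(-7, 1, 4)


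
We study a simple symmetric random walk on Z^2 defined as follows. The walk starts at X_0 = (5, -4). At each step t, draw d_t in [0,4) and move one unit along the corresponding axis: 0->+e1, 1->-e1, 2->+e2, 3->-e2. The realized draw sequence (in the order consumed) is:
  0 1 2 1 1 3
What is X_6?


(3, -4)

t=0: X=(5, -4), d=0 → +e1, X_1=(6, -4)
t=1: X=(6, -4), d=1 → -e1, X_2=(5, -4)
t=2: X=(5, -4), d=2 → +e2, X_3=(5, -3)
t=3: X=(5, -3), d=1 → -e1, X_4=(4, -3)
t=4: X=(4, -3), d=1 → -e1, X_5=(3, -3)
t=5: X=(3, -3), d=3 → -e2, X_6=(3, -4)


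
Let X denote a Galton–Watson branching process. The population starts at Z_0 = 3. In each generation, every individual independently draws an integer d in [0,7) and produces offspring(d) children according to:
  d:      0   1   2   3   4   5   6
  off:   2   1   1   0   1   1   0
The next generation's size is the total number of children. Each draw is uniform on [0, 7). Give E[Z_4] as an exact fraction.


3888/2401

Outcome values over d=0..6: [2, 1, 1, 0, 1, 1, 0]
Σy = 6, Σy² = 8, M = 7
μ = 6/7 = 6/7,  σ² = 8/7 − (6/7)² = 20/49
E[Z_0] = 3
E[Z_1] = 6/7·E[Z_0] = 18/7
E[Z_2] = 6/7·E[Z_1] = 108/49
E[Z_3] = 6/7·E[Z_2] = 648/343
E[Z_4] = 6/7·E[Z_3] = 3888/2401


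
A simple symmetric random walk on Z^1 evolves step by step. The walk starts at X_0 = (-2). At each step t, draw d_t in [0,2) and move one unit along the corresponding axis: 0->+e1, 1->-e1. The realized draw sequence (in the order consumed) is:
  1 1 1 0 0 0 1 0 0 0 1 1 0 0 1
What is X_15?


(-1)

t=0: X=(-2), d=1 → -e1, X_1=(-3)
t=1: X=(-3), d=1 → -e1, X_2=(-4)
t=2: X=(-4), d=1 → -e1, X_3=(-5)
t=3: X=(-5), d=0 → +e1, X_4=(-4)
t=4: X=(-4), d=0 → +e1, X_5=(-3)
t=5: X=(-3), d=0 → +e1, X_6=(-2)
t=6: X=(-2), d=1 → -e1, X_7=(-3)
t=7: X=(-3), d=0 → +e1, X_8=(-2)
t=8: X=(-2), d=0 → +e1, X_9=(-1)
t=9: X=(-1), d=0 → +e1, X_10=(0)
t=10: X=(0), d=1 → -e1, X_11=(-1)
t=11: X=(-1), d=1 → -e1, X_12=(-2)
t=12: X=(-2), d=0 → +e1, X_13=(-1)
t=13: X=(-1), d=0 → +e1, X_14=(0)
t=14: X=(0), d=1 → -e1, X_15=(-1)


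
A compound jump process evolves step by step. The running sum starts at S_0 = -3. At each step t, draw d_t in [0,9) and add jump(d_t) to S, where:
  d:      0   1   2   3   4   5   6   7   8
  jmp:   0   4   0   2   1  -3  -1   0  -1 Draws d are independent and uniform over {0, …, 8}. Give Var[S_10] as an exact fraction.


2840/81

Outcome values over d=0..8: [0, 4, 0, 2, 1, -3, -1, 0, -1]
Σy = 2, Σy² = 32, M = 9
μ = 2/9 = 2/9,  σ² = 32/9 − (2/9)² = 284/81
Independent increments: Var[S_10] = 10·σ² = 10·(284/81) = 2840/81


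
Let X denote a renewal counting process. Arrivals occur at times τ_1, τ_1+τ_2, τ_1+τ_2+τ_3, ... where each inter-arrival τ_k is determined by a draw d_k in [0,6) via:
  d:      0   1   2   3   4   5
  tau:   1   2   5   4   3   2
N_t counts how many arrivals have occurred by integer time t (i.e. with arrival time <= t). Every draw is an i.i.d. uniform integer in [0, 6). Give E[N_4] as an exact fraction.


Inter-arrival values over d=0..5: [1, 2, 5, 4, 3, 2]
Each d has probability 1/6, so the pmf of τ is: f(1) = 1/6, f(2) = 1/3, f(3) = 1/6, f(4) = 1/6, f(5) = 1/6
Renewal equation for m(n) = E[N_n]: condition on τ_1 = k (if k <= n, one arrival plus a fresh copy on the remaining n−k steps): m(n) = F(n) + Σ_{k<=n} f(k)·m(n−k), where F(n) = P(τ <= n) and m(0) = 0
m(1) = F(1) = 1/6
m(2) = F(2) + f(1)·m(1) = 1/2 + 1/6·1/6 = 19/36
m(3) = F(3) + f(1)·m(2) + f(2)·m(1) = 2/3 + 1/6·19/36 + 1/3·1/6 = 175/216
m(4) = F(4) + f(1)·m(3) + f(2)·m(2) + f(3)·m(1) = 5/6 + 1/6·175/216 + 1/3·19/36 + 1/6·1/6 = 1519/1296
E[N_4] = m(4) = 1519/1296

1519/1296


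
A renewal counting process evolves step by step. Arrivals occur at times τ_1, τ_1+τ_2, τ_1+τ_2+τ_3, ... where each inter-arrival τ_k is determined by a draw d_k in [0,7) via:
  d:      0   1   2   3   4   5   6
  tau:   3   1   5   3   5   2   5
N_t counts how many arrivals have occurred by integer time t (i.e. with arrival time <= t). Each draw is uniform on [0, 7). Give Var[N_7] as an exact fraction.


Inter-arrival values over d=0..6: [3, 1, 5, 3, 5, 2, 5]
Each d has probability 1/7, so the pmf of τ is: f(1) = 1/7, f(2) = 1/7, f(3) = 2/7, f(5) = 3/7
Let p_n(j) = P(N_n = j), with p_0 = [1]. Condition on τ_1: p_n(0) = P(τ > n), and for j >= 1, p_n(j) = Σ_{k<=n} f(k)·p_{n−k}(j−1)
p_1 = [6/7, 1/7]  (j = 0..1)
p_2 = [5/7, 13/49, 1/49]  (j = 0..2)
p_3 = [3/7, 25/49, 20/343, 1/343]  (j = 0..3)
p_4 = [3/7, 20/49, 52/343, 27/2401, 1/2401]  (j = 0..4)
p_5 = [0, 37/49, 71/343, 86/2401, 34/16807, 1/16807]  (j = 0..5)
p_6 = [0, 27/49, 128/343, 163/2401, 127/16807, 41/117649, 1/117649]  (j = 0..6)
p_7 = [0, 3/7, 143/343, 324/2401, 303/16807, 25/16807, 48/823543, 1/823543]  (j = 0..7)
E[N_7] = Σ j·p_7(j) = 1438837/823543;  E[N_7²] = Σ j²·p_7(j) = 2996461/823543
Var[N_7] = 2996461/823543 − (1438837/823543)² = 397462568754/678223072849

397462568754/678223072849


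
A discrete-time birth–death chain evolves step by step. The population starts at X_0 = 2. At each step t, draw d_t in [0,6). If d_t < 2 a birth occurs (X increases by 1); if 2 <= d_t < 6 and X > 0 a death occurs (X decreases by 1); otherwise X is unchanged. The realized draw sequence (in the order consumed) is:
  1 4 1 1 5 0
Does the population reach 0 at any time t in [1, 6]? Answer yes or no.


no

t=0: X=2, d=1 → birth, X_1=3
t=1: X=3, d=4 → death, X_2=2
t=2: X=2, d=1 → birth, X_3=3
t=3: X=3, d=1 → birth, X_4=4
t=4: X=4, d=5 → death, X_5=3
t=5: X=3, d=0 → birth, X_6=4


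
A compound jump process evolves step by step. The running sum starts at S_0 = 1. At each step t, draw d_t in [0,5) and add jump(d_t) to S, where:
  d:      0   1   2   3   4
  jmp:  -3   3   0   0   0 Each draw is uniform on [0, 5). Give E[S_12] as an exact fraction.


1

Outcome values over d=0..4: [-3, 3, 0, 0, 0]
Σy = 0, Σy² = 18, M = 5
μ = 0/5 = 0,  σ² = 18/5 − (0)² = 18/5
E[S_12] = 1 + 12·(0) = 1


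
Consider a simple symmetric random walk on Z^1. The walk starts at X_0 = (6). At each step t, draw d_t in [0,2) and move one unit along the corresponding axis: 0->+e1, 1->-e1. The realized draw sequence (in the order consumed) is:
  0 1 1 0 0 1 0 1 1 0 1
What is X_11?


(5)

t=0: X=(6), d=0 → +e1, X_1=(7)
t=1: X=(7), d=1 → -e1, X_2=(6)
t=2: X=(6), d=1 → -e1, X_3=(5)
t=3: X=(5), d=0 → +e1, X_4=(6)
t=4: X=(6), d=0 → +e1, X_5=(7)
t=5: X=(7), d=1 → -e1, X_6=(6)
t=6: X=(6), d=0 → +e1, X_7=(7)
t=7: X=(7), d=1 → -e1, X_8=(6)
t=8: X=(6), d=1 → -e1, X_9=(5)
t=9: X=(5), d=0 → +e1, X_10=(6)
t=10: X=(6), d=1 → -e1, X_11=(5)


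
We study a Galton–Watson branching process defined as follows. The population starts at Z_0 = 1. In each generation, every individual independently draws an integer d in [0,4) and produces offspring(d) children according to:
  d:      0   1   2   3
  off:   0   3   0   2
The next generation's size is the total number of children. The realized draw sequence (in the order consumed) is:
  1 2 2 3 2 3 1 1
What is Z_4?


gen 0: Z_0=1, draws=[1], offspring=[3], Z_1=3
gen 1: Z_1=3, draws=[2, 2, 3], offspring=[0, 0, 2], Z_2=2
gen 2: Z_2=2, draws=[2, 3], offspring=[0, 2], Z_3=2
gen 3: Z_3=2, draws=[1, 1], offspring=[3, 3], Z_4=6

6


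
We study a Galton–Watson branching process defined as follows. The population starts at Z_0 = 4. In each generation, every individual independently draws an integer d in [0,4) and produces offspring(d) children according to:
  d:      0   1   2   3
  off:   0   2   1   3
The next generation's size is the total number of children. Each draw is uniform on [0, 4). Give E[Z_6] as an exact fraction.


Outcome values over d=0..3: [0, 2, 1, 3]
Σy = 6, Σy² = 14, M = 4
μ = 6/4 = 3/2,  σ² = 14/4 − (3/2)² = 5/4
E[Z_0] = 4
E[Z_1] = 3/2·E[Z_0] = 6
E[Z_2] = 3/2·E[Z_1] = 9
E[Z_3] = 3/2·E[Z_2] = 27/2
E[Z_4] = 3/2·E[Z_3] = 81/4
E[Z_5] = 3/2·E[Z_4] = 243/8
E[Z_6] = 3/2·E[Z_5] = 729/16

729/16


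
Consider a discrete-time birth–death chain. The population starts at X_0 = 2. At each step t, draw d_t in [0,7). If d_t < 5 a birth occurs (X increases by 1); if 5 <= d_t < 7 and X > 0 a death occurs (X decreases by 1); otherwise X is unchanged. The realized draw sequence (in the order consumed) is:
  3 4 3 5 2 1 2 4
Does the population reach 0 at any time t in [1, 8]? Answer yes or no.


t=0: X=2, d=3 → birth, X_1=3
t=1: X=3, d=4 → birth, X_2=4
t=2: X=4, d=3 → birth, X_3=5
t=3: X=5, d=5 → death, X_4=4
t=4: X=4, d=2 → birth, X_5=5
t=5: X=5, d=1 → birth, X_6=6
t=6: X=6, d=2 → birth, X_7=7
t=7: X=7, d=4 → birth, X_8=8

no


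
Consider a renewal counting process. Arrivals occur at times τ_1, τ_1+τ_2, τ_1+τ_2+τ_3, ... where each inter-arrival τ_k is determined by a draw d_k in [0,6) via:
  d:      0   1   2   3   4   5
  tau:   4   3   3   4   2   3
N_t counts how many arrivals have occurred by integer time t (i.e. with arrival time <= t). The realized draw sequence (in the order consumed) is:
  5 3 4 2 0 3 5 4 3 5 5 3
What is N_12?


4

draw d_1=5: τ_1=3, arrival time A_1=3
draw d_2=3: τ_2=4, arrival time A_2=7
draw d_3=4: τ_3=2, arrival time A_3=9
draw d_4=2: τ_4=3, arrival time A_4=12
draw d_5=0: τ_5=4, arrival time A_5=16
draw d_6=3: τ_6=4, arrival time A_6=20
draw d_7=5: τ_7=3, arrival time A_7=23
draw d_8=4: τ_8=2, arrival time A_8=25
draw d_9=3: τ_9=4, arrival time A_9=29
draw d_10=5: τ_10=3, arrival time A_10=32
draw d_11=5: τ_11=3, arrival time A_11=35
draw d_12=3: τ_12=4, arrival time A_12=39
N_t over t=0..12: 0:0 1:0 2:0 3:1 4:1 5:1 6:1 7:2 8:2 9:3 10:3 11:3 12:4


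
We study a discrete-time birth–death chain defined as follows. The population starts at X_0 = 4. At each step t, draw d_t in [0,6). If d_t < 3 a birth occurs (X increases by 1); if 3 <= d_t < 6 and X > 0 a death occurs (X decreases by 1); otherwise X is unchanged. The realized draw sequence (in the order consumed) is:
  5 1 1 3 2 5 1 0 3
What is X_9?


5

t=0: X=4, d=5 → death, X_1=3
t=1: X=3, d=1 → birth, X_2=4
t=2: X=4, d=1 → birth, X_3=5
t=3: X=5, d=3 → death, X_4=4
t=4: X=4, d=2 → birth, X_5=5
t=5: X=5, d=5 → death, X_6=4
t=6: X=4, d=1 → birth, X_7=5
t=7: X=5, d=0 → birth, X_8=6
t=8: X=6, d=3 → death, X_9=5


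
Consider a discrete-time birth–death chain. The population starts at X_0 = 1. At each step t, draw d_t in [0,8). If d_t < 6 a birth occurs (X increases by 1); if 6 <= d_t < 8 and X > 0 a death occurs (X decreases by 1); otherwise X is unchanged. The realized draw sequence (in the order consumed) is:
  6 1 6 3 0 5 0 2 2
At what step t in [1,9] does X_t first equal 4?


7

t=0: X=1, d=6 → death, X_1=0
t=1: X=0, d=1 → birth, X_2=1
t=2: X=1, d=6 → death, X_3=0
t=3: X=0, d=3 → birth, X_4=1
t=4: X=1, d=0 → birth, X_5=2
t=5: X=2, d=5 → birth, X_6=3
t=6: X=3, d=0 → birth, X_7=4
t=7: X=4, d=2 → birth, X_8=5
t=8: X=5, d=2 → birth, X_9=6


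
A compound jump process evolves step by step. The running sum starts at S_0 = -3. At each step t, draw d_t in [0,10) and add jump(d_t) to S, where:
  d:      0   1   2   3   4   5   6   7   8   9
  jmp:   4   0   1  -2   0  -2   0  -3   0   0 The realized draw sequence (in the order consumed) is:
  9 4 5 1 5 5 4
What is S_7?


t=0: S=-3, d=9, jump=0, S_1=-3
t=1: S=-3, d=4, jump=0, S_2=-3
t=2: S=-3, d=5, jump=-2, S_3=-5
t=3: S=-5, d=1, jump=0, S_4=-5
t=4: S=-5, d=5, jump=-2, S_5=-7
t=5: S=-7, d=5, jump=-2, S_6=-9
t=6: S=-9, d=4, jump=0, S_7=-9

-9


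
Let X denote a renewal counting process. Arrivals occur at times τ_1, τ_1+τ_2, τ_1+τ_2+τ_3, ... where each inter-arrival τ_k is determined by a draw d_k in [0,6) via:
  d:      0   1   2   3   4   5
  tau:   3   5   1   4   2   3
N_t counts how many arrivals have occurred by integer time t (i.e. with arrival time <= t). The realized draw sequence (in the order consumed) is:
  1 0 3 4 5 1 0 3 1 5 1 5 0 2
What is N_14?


4

draw d_1=1: τ_1=5, arrival time A_1=5
draw d_2=0: τ_2=3, arrival time A_2=8
draw d_3=3: τ_3=4, arrival time A_3=12
draw d_4=4: τ_4=2, arrival time A_4=14
draw d_5=5: τ_5=3, arrival time A_5=17
draw d_6=1: τ_6=5, arrival time A_6=22
draw d_7=0: τ_7=3, arrival time A_7=25
draw d_8=3: τ_8=4, arrival time A_8=29
draw d_9=1: τ_9=5, arrival time A_9=34
draw d_10=5: τ_10=3, arrival time A_10=37
draw d_11=1: τ_11=5, arrival time A_11=42
draw d_12=5: τ_12=3, arrival time A_12=45
draw d_13=0: τ_13=3, arrival time A_13=48
draw d_14=2: τ_14=1, arrival time A_14=49
N_t over t=0..14: 0:0 1:0 2:0 3:0 4:0 5:1 6:1 7:1 8:2 9:2 10:2 11:2 12:3 13:3 14:4


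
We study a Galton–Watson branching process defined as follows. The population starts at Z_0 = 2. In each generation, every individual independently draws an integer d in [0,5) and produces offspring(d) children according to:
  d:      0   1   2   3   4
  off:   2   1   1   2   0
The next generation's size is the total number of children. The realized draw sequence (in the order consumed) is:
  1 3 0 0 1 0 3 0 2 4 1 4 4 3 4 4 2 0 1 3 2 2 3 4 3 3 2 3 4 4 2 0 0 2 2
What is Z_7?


gen 0: Z_0=2, draws=[1, 3], offspring=[1, 2], Z_1=3
gen 1: Z_1=3, draws=[0, 0, 1], offspring=[2, 2, 1], Z_2=5
gen 2: Z_2=5, draws=[0, 3, 0, 2, 4], offspring=[2, 2, 2, 1, 0], Z_3=7
gen 3: Z_3=7, draws=[1, 4, 4, 3, 4, 4, 2], offspring=[1, 0, 0, 2, 0, 0, 1], Z_4=4
gen 4: Z_4=4, draws=[0, 1, 3, 2], offspring=[2, 1, 2, 1], Z_5=6
gen 5: Z_5=6, draws=[2, 3, 4, 3, 3, 2], offspring=[1, 2, 0, 2, 2, 1], Z_6=8
gen 6: Z_6=8, draws=[3, 4, 4, 2, 0, 0, 2, 2], offspring=[2, 0, 0, 1, 2, 2, 1, 1], Z_7=9

9


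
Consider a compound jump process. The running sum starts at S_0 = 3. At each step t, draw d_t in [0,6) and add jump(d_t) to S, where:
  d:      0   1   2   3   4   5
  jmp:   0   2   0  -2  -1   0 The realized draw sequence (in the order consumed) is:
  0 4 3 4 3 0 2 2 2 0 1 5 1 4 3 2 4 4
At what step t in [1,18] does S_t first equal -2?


15

t=0: S=3, d=0, jump=0, S_1=3
t=1: S=3, d=4, jump=-1, S_2=2
t=2: S=2, d=3, jump=-2, S_3=0
t=3: S=0, d=4, jump=-1, S_4=-1
t=4: S=-1, d=3, jump=-2, S_5=-3
t=5: S=-3, d=0, jump=0, S_6=-3
t=6: S=-3, d=2, jump=0, S_7=-3
t=7: S=-3, d=2, jump=0, S_8=-3
t=8: S=-3, d=2, jump=0, S_9=-3
t=9: S=-3, d=0, jump=0, S_10=-3
t=10: S=-3, d=1, jump=2, S_11=-1
t=11: S=-1, d=5, jump=0, S_12=-1
t=12: S=-1, d=1, jump=2, S_13=1
t=13: S=1, d=4, jump=-1, S_14=0
t=14: S=0, d=3, jump=-2, S_15=-2
t=15: S=-2, d=2, jump=0, S_16=-2
t=16: S=-2, d=4, jump=-1, S_17=-3
t=17: S=-3, d=4, jump=-1, S_18=-4


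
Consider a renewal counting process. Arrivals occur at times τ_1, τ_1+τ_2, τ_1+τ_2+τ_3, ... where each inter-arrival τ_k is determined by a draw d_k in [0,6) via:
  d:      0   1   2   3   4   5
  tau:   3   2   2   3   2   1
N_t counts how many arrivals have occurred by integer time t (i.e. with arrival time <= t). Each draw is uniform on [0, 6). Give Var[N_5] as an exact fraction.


Inter-arrival values over d=0..5: [3, 2, 2, 3, 2, 1]
Each d has probability 1/6, so the pmf of τ is: f(1) = 1/6, f(2) = 1/2, f(3) = 1/3
Let p_n(j) = P(N_n = j), with p_0 = [1]. Condition on τ_1: p_n(0) = P(τ > n), and for j >= 1, p_n(j) = Σ_{k<=n} f(k)·p_{n−k}(j−1)
p_1 = [5/6, 1/6]  (j = 0..1)
p_2 = [1/3, 23/36, 1/36]  (j = 0..2)
p_3 = [0, 29/36, 41/216, 1/216]  (j = 0..3)
p_4 = [0, 4/9, 55/108, 59/1296, 1/1296]  (j = 0..4)
p_5 = [0, 1/9, 149/216, 245/1296, 77/7776, 1/7776]  (j = 0..5)
E[N_5] = Σ j·p_5(j) = 16315/7776;  E[N_5²] = Σ j²·p_5(j) = 12269/2592
Var[N_5] = 12269/2592 − (16315/7776)² = 20032007/60466176

20032007/60466176


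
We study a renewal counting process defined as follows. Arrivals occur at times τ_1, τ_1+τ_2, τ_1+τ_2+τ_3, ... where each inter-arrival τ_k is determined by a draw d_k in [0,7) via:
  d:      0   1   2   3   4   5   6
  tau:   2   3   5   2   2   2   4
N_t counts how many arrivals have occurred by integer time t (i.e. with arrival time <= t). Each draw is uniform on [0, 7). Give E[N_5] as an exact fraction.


Inter-arrival values over d=0..6: [2, 3, 5, 2, 2, 2, 4]
Each d has probability 1/7, so the pmf of τ is: f(2) = 4/7, f(3) = 1/7, f(4) = 1/7, f(5) = 1/7
Renewal equation for m(n) = E[N_n]: condition on τ_1 = k (if k <= n, one arrival plus a fresh copy on the remaining n−k steps): m(n) = F(n) + Σ_{k<=n} f(k)·m(n−k), where F(n) = P(τ <= n) and m(0) = 0
m(1) = F(1) = 0
m(2) = F(2) = 4/7
m(3) = F(3) = 5/7
m(4) = F(4) + f(2)·m(2) = 6/7 + 4/7·4/7 = 58/49
m(5) = F(5) + f(2)·m(3) + f(3)·m(2) = 1 + 4/7·5/7 + 1/7·4/7 = 73/49
E[N_5] = m(5) = 73/49

73/49


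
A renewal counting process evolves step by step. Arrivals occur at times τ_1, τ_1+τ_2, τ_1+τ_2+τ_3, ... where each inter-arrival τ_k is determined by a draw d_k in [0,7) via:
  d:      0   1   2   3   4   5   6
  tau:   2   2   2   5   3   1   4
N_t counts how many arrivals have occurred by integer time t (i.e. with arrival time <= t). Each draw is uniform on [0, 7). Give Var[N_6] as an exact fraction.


8800354254/13841287201

Inter-arrival values over d=0..6: [2, 2, 2, 5, 3, 1, 4]
Each d has probability 1/7, so the pmf of τ is: f(1) = 1/7, f(2) = 3/7, f(3) = 1/7, f(4) = 1/7, f(5) = 1/7
Let p_n(j) = P(N_n = j), with p_0 = [1]. Condition on τ_1: p_n(0) = P(τ > n), and for j >= 1, p_n(j) = Σ_{k<=n} f(k)·p_{n−k}(j−1)
p_1 = [6/7, 1/7]  (j = 0..1)
p_2 = [3/7, 27/49, 1/49]  (j = 0..2)
p_3 = [2/7, 4/7, 48/343, 1/343]  (j = 0..3)
p_4 = [1/7, 24/49, 116/343, 69/2401, 1/2401]  (j = 0..4)
p_5 = [0, 23/49, 142/343, 267/2401, 90/16807, 1/16807]  (j = 0..5)
p_6 = [0, 2/7, 157/343, 545/2401, 481/16807, 111/117649, 1/117649]  (j = 0..6)
E[N_6] = Σ j·p_6(j) = 235460/117649;  E[N_6²] = Σ j²·p_6(j) = 546046/117649
Var[N_6] = 546046/117649 − (235460/117649)² = 8800354254/13841287201


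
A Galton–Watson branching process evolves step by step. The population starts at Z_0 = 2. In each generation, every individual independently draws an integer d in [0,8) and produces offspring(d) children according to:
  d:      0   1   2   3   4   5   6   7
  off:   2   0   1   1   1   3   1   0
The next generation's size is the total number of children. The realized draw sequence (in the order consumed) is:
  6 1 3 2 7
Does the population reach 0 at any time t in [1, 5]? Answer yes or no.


yes

gen 0: Z_0=2, draws=[6, 1], offspring=[1, 0], Z_1=1
gen 1: Z_1=1, draws=[3], offspring=[1], Z_2=1
gen 2: Z_2=1, draws=[2], offspring=[1], Z_3=1
gen 3: Z_3=1, draws=[7], offspring=[0], Z_4=0
gen 4: Z_4=0, draws=[], offspring=[], Z_5=0


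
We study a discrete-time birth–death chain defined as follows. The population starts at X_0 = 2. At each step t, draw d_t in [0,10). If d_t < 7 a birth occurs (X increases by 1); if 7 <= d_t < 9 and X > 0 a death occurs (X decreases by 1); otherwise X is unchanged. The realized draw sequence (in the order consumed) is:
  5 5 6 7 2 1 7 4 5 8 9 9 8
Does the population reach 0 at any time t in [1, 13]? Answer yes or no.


no

t=0: X=2, d=5 → birth, X_1=3
t=1: X=3, d=5 → birth, X_2=4
t=2: X=4, d=6 → birth, X_3=5
t=3: X=5, d=7 → death, X_4=4
t=4: X=4, d=2 → birth, X_5=5
t=5: X=5, d=1 → birth, X_6=6
t=6: X=6, d=7 → death, X_7=5
t=7: X=5, d=4 → birth, X_8=6
t=8: X=6, d=5 → birth, X_9=7
t=9: X=7, d=8 → death, X_10=6
t=10: X=6, d=9 → hold, X_11=6
t=11: X=6, d=9 → hold, X_12=6
t=12: X=6, d=8 → death, X_13=5


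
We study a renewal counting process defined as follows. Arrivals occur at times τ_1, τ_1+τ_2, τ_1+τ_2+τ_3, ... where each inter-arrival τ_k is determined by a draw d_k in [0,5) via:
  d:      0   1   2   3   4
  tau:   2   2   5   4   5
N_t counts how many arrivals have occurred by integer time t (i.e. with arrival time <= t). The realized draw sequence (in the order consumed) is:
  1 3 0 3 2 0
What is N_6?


draw d_1=1: τ_1=2, arrival time A_1=2
draw d_2=3: τ_2=4, arrival time A_2=6
draw d_3=0: τ_3=2, arrival time A_3=8
draw d_4=3: τ_4=4, arrival time A_4=12
draw d_5=2: τ_5=5, arrival time A_5=17
draw d_6=0: τ_6=2, arrival time A_6=19
N_t over t=0..6: 0:0 1:0 2:1 3:1 4:1 5:1 6:2

2


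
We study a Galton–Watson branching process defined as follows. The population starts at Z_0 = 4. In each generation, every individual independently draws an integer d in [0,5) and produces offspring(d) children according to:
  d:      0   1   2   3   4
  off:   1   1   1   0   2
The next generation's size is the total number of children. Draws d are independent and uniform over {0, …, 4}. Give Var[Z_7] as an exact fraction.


Outcome values over d=0..4: [1, 1, 1, 0, 2]
Σy = 5, Σy² = 7, M = 5
μ = 5/5 = 1,  σ² = 7/5 − (1)² = 2/5
V_0 = 0, E_0 = 4
V_1 = 2/5·E_0 + (1)²·V_0 = 8/5;  E_1 = 4
V_2 = 2/5·E_1 + (1)²·V_1 = 16/5;  E_2 = 4
V_3 = 2/5·E_2 + (1)²·V_2 = 24/5;  E_3 = 4
V_4 = 2/5·E_3 + (1)²·V_3 = 32/5;  E_4 = 4
V_5 = 2/5·E_4 + (1)²·V_4 = 8;  E_5 = 4
V_6 = 2/5·E_5 + (1)²·V_5 = 48/5;  E_6 = 4
V_7 = 2/5·E_6 + (1)²·V_6 = 56/5;  E_7 = 4

56/5


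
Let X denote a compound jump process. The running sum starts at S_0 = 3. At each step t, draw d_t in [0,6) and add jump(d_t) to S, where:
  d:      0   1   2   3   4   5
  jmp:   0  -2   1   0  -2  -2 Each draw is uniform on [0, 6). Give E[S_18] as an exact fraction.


-12

Outcome values over d=0..5: [0, -2, 1, 0, -2, -2]
Σy = -5, Σy² = 13, M = 6
μ = -5/6 = -5/6,  σ² = 13/6 − (-5/6)² = 53/36
E[S_18] = 3 + 18·(-5/6) = -12


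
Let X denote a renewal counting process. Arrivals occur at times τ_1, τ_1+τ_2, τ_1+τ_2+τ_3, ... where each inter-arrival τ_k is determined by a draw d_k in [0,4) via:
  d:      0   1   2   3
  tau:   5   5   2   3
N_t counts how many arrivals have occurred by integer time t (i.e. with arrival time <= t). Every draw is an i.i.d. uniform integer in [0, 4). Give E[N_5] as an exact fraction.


Inter-arrival values over d=0..3: [5, 5, 2, 3]
Each d has probability 1/4, so the pmf of τ is: f(2) = 1/4, f(3) = 1/4, f(5) = 1/2
Renewal equation for m(n) = E[N_n]: condition on τ_1 = k (if k <= n, one arrival plus a fresh copy on the remaining n−k steps): m(n) = F(n) + Σ_{k<=n} f(k)·m(n−k), where F(n) = P(τ <= n) and m(0) = 0
m(1) = F(1) = 0
m(2) = F(2) = 1/4
m(3) = F(3) = 1/2
m(4) = F(4) + f(2)·m(2) = 1/2 + 1/4·1/4 = 9/16
m(5) = F(5) + f(2)·m(3) + f(3)·m(2) = 1 + 1/4·1/2 + 1/4·1/4 = 19/16
E[N_5] = m(5) = 19/16

19/16


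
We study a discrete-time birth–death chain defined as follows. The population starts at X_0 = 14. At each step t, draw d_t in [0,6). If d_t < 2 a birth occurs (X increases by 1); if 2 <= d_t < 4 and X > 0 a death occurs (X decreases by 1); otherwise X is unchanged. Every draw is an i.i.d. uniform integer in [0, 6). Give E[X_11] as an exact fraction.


14

X can drop by at most 1 per step and X_0 = 14 > T = 11, so X_t >= 14 − t >= 3 > 0 for every t <= 11: the floor at 0 (the 'and X > 0' condition) never binds. Hence X_11 = X_0 + Σ_{t<11} Y_t with i.i.d. increments Y_t = y(d_t) ∈ {+1, −1, 0}.
Outcome values over d=0..5: [1, 1, -1, -1, 0, 0]
Σy = 0, Σy² = 4, M = 6
μ = 0/6 = 0,  σ² = 4/6 − (0)² = 2/3
E[X_11] = 14 + 11·(0) = 14


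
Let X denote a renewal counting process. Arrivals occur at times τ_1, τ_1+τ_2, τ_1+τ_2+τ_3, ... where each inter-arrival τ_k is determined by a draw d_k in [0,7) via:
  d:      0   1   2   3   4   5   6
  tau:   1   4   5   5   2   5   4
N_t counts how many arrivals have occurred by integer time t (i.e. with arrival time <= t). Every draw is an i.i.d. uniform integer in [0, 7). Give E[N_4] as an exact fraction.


1597/2401

Inter-arrival values over d=0..6: [1, 4, 5, 5, 2, 5, 4]
Each d has probability 1/7, so the pmf of τ is: f(1) = 1/7, f(2) = 1/7, f(4) = 2/7, f(5) = 3/7
Renewal equation for m(n) = E[N_n]: condition on τ_1 = k (if k <= n, one arrival plus a fresh copy on the remaining n−k steps): m(n) = F(n) + Σ_{k<=n} f(k)·m(n−k), where F(n) = P(τ <= n) and m(0) = 0
m(1) = F(1) = 1/7
m(2) = F(2) + f(1)·m(1) = 2/7 + 1/7·1/7 = 15/49
m(3) = F(3) + f(1)·m(2) + f(2)·m(1) = 2/7 + 1/7·15/49 + 1/7·1/7 = 120/343
m(4) = F(4) + f(1)·m(3) + f(2)·m(2) = 4/7 + 1/7·120/343 + 1/7·15/49 = 1597/2401
E[N_4] = m(4) = 1597/2401


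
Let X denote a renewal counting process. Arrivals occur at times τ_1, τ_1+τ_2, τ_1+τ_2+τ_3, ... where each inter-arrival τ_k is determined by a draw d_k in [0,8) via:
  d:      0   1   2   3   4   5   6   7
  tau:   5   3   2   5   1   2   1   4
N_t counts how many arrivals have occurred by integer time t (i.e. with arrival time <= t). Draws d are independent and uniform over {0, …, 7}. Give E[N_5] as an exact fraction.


Inter-arrival values over d=0..7: [5, 3, 2, 5, 1, 2, 1, 4]
Each d has probability 1/8, so the pmf of τ is: f(1) = 1/4, f(2) = 1/4, f(3) = 1/8, f(4) = 1/8, f(5) = 1/4
Renewal equation for m(n) = E[N_n]: condition on τ_1 = k (if k <= n, one arrival plus a fresh copy on the remaining n−k steps): m(n) = F(n) + Σ_{k<=n} f(k)·m(n−k), where F(n) = P(τ <= n) and m(0) = 0
m(1) = F(1) = 1/4
m(2) = F(2) + f(1)·m(1) = 1/2 + 1/4·1/4 = 9/16
m(3) = F(3) + f(1)·m(2) + f(2)·m(1) = 5/8 + 1/4·9/16 + 1/4·1/4 = 53/64
m(4) = F(4) + f(1)·m(3) + f(2)·m(2) + f(3)·m(1) = 3/4 + 1/4·53/64 + 1/4·9/16 + 1/8·1/4 = 289/256
m(5) = F(5) + f(1)·m(4) + f(2)·m(3) + f(3)·m(2) + f(4)·m(1) = 1 + 1/4·289/256 + 1/4·53/64 + 1/8·9/16 + 1/8·1/4 = 1629/1024
E[N_5] = m(5) = 1629/1024

1629/1024


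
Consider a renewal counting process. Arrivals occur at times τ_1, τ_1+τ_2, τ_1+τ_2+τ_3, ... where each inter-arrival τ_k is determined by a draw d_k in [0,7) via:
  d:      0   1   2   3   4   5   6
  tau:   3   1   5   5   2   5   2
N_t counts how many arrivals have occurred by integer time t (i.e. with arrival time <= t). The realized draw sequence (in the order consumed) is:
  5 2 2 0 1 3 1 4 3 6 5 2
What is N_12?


2

draw d_1=5: τ_1=5, arrival time A_1=5
draw d_2=2: τ_2=5, arrival time A_2=10
draw d_3=2: τ_3=5, arrival time A_3=15
draw d_4=0: τ_4=3, arrival time A_4=18
draw d_5=1: τ_5=1, arrival time A_5=19
draw d_6=3: τ_6=5, arrival time A_6=24
draw d_7=1: τ_7=1, arrival time A_7=25
draw d_8=4: τ_8=2, arrival time A_8=27
draw d_9=3: τ_9=5, arrival time A_9=32
draw d_10=6: τ_10=2, arrival time A_10=34
draw d_11=5: τ_11=5, arrival time A_11=39
draw d_12=2: τ_12=5, arrival time A_12=44
N_t over t=0..12: 0:0 1:0 2:0 3:0 4:0 5:1 6:1 7:1 8:1 9:1 10:2 11:2 12:2


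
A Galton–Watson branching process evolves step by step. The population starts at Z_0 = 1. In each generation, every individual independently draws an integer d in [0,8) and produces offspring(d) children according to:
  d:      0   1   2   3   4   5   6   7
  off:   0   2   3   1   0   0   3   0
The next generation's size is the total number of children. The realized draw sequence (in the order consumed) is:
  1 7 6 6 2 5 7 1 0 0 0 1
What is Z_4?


4

gen 0: Z_0=1, draws=[1], offspring=[2], Z_1=2
gen 1: Z_1=2, draws=[7, 6], offspring=[0, 3], Z_2=3
gen 2: Z_2=3, draws=[6, 2, 5], offspring=[3, 3, 0], Z_3=6
gen 3: Z_3=6, draws=[7, 1, 0, 0, 0, 1], offspring=[0, 2, 0, 0, 0, 2], Z_4=4


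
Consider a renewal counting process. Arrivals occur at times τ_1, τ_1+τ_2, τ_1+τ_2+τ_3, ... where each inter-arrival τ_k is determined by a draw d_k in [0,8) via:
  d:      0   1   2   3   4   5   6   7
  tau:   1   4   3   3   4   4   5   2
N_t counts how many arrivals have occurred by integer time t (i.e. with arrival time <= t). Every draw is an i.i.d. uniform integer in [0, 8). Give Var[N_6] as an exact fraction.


Inter-arrival values over d=0..7: [1, 4, 3, 3, 4, 4, 5, 2]
Each d has probability 1/8, so the pmf of τ is: f(1) = 1/8, f(2) = 1/8, f(3) = 1/4, f(4) = 3/8, f(5) = 1/8
Let p_n(j) = P(N_n = j), with p_0 = [1]. Condition on τ_1: p_n(0) = P(τ > n), and for j >= 1, p_n(j) = Σ_{k<=n} f(k)·p_{n−k}(j−1)
p_1 = [7/8, 1/8]  (j = 0..1)
p_2 = [3/4, 15/64, 1/64]  (j = 0..2)
p_3 = [1/2, 29/64, 23/512, 1/512]  (j = 0..3)
p_4 = [1/8, 3/4, 15/128, 31/4096, 1/4096]  (j = 0..4)
p_5 = [0, 23/32, 131/512, 99/4096, 39/32768, 1/32768]  (j = 0..5)
p_6 = [0, 17/32, 205/512, 261/4096, 73/16384, 47/262144, 1/262144]  (j = 0..6)
E[N_6] = Σ j·p_6(j) = 404209/262144;  E[N_6²] = Σ j²·p_6(j) = 729339/262144
Var[N_6] = 729339/262144 − (404209/262144)² = 27806927135/68719476736

27806927135/68719476736


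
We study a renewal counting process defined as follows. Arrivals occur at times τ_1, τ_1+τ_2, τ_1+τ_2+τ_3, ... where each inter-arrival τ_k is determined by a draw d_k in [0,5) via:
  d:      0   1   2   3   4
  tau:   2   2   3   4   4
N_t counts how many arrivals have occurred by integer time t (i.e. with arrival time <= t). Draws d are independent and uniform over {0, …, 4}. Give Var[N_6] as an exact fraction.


Inter-arrival values over d=0..4: [2, 2, 3, 4, 4]
Each d has probability 1/5, so the pmf of τ is: f(2) = 2/5, f(3) = 1/5, f(4) = 2/5
Let p_n(j) = P(N_n = j), with p_0 = [1]. Condition on τ_1: p_n(0) = P(τ > n), and for j >= 1, p_n(j) = Σ_{k<=n} f(k)·p_{n−k}(j−1)
p_1 = [1]  (j = 0)
p_2 = [3/5, 2/5]  (j = 0..1)
p_3 = [2/5, 3/5]  (j = 0..1)
p_4 = [0, 21/25, 4/25]  (j = 0..2)
p_5 = [0, 17/25, 8/25]  (j = 0..2)
p_6 = [0, 8/25, 77/125, 8/125]  (j = 0..3)
E[N_6] = Σ j·p_6(j) = 218/125;  E[N_6²] = Σ j²·p_6(j) = 84/25
Var[N_6] = 84/25 − (218/125)² = 4976/15625

4976/15625


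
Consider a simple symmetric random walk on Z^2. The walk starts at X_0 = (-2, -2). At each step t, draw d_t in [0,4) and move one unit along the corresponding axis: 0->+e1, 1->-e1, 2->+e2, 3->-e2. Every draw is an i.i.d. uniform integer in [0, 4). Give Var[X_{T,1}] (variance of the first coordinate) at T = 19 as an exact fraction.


Outcome values over d=0..3: [1, -1, 0, 0]
Σy = 0, Σy² = 2, M = 4
μ = 0/4 = 0,  σ² = 2/4 − (0)² = 1/2
Independent increments: Var[X_19] = 19·σ² = 19·(1/2) = 19/2

19/2


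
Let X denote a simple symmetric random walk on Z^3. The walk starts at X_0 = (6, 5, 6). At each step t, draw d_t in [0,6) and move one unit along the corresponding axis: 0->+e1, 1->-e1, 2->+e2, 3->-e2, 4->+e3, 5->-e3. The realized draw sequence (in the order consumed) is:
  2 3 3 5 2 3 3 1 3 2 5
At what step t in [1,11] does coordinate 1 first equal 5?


t=0: X=(6, 5, 6), d=2 → +e2, X_1=(6, 6, 6)
t=1: X=(6, 6, 6), d=3 → -e2, X_2=(6, 5, 6)
t=2: X=(6, 5, 6), d=3 → -e2, X_3=(6, 4, 6)
t=3: X=(6, 4, 6), d=5 → -e3, X_4=(6, 4, 5)
t=4: X=(6, 4, 5), d=2 → +e2, X_5=(6, 5, 5)
t=5: X=(6, 5, 5), d=3 → -e2, X_6=(6, 4, 5)
t=6: X=(6, 4, 5), d=3 → -e2, X_7=(6, 3, 5)
t=7: X=(6, 3, 5), d=1 → -e1, X_8=(5, 3, 5)
t=8: X=(5, 3, 5), d=3 → -e2, X_9=(5, 2, 5)
t=9: X=(5, 2, 5), d=2 → +e2, X_10=(5, 3, 5)
t=10: X=(5, 3, 5), d=5 → -e3, X_11=(5, 3, 4)

8


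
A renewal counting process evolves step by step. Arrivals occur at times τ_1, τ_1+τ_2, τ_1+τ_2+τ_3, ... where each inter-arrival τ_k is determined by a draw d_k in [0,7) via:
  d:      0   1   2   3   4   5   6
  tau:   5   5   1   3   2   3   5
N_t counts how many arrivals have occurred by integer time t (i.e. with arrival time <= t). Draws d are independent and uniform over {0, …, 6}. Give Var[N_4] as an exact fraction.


Inter-arrival values over d=0..6: [5, 5, 1, 3, 2, 3, 5]
Each d has probability 1/7, so the pmf of τ is: f(1) = 1/7, f(2) = 1/7, f(3) = 2/7, f(5) = 3/7
Let p_n(j) = P(N_n = j), with p_0 = [1]. Condition on τ_1: p_n(0) = P(τ > n), and for j >= 1, p_n(j) = Σ_{k<=n} f(k)·p_{n−k}(j−1)
p_1 = [6/7, 1/7]  (j = 0..1)
p_2 = [5/7, 13/49, 1/49]  (j = 0..2)
p_3 = [3/7, 25/49, 20/343, 1/343]  (j = 0..3)
p_4 = [3/7, 20/49, 52/343, 27/2401, 1/2401]  (j = 0..4)
E[N_4] = Σ j·p_4(j) = 1793/2401;  E[N_4²] = Σ j²·p_4(j) = 55/49
Var[N_4] = 55/49 − (1793/2401)² = 3255846/5764801

3255846/5764801


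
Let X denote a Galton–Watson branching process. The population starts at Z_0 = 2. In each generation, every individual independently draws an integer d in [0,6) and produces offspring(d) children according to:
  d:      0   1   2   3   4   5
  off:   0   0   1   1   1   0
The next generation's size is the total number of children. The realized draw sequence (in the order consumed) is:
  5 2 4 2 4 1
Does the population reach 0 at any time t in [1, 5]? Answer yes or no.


yes

gen 0: Z_0=2, draws=[5, 2], offspring=[0, 1], Z_1=1
gen 1: Z_1=1, draws=[4], offspring=[1], Z_2=1
gen 2: Z_2=1, draws=[2], offspring=[1], Z_3=1
gen 3: Z_3=1, draws=[4], offspring=[1], Z_4=1
gen 4: Z_4=1, draws=[1], offspring=[0], Z_5=0


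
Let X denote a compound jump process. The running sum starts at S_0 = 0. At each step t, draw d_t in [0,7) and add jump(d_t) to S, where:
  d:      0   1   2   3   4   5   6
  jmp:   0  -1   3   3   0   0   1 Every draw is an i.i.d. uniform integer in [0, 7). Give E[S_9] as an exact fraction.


54/7

Outcome values over d=0..6: [0, -1, 3, 3, 0, 0, 1]
Σy = 6, Σy² = 20, M = 7
μ = 6/7 = 6/7,  σ² = 20/7 − (6/7)² = 104/49
E[S_9] = 0 + 9·(6/7) = 54/7


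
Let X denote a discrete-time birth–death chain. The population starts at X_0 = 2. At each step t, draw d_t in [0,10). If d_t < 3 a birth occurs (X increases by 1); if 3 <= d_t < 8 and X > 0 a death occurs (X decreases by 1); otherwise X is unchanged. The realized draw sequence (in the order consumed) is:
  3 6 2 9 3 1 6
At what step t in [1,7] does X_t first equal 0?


t=0: X=2, d=3 → death, X_1=1
t=1: X=1, d=6 → death, X_2=0
t=2: X=0, d=2 → birth, X_3=1
t=3: X=1, d=9 → hold, X_4=1
t=4: X=1, d=3 → death, X_5=0
t=5: X=0, d=1 → birth, X_6=1
t=6: X=1, d=6 → death, X_7=0

2
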